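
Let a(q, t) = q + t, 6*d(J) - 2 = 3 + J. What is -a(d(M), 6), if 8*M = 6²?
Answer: -91/12 ≈ -7.5833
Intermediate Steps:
M = 9/2 (M = (⅛)*6² = (⅛)*36 = 9/2 ≈ 4.5000)
d(J) = ⅚ + J/6 (d(J) = ⅓ + (3 + J)/6 = ⅓ + (½ + J/6) = ⅚ + J/6)
-a(d(M), 6) = -((⅚ + (⅙)*(9/2)) + 6) = -((⅚ + ¾) + 6) = -(19/12 + 6) = -1*91/12 = -91/12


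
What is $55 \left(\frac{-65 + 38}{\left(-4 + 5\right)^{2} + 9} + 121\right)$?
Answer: $\frac{13013}{2} \approx 6506.5$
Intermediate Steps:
$55 \left(\frac{-65 + 38}{\left(-4 + 5\right)^{2} + 9} + 121\right) = 55 \left(- \frac{27}{1^{2} + 9} + 121\right) = 55 \left(- \frac{27}{1 + 9} + 121\right) = 55 \left(- \frac{27}{10} + 121\right) = 55 \cdot \frac{1183}{10} = \frac{13013}{2}$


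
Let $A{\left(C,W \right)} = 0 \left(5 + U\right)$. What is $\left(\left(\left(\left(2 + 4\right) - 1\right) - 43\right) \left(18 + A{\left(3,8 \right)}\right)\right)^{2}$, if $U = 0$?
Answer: $467856$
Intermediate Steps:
$A{\left(C,W \right)} = 0$ ($A{\left(C,W \right)} = 0 \left(5 + 0\right) = 0 \cdot 5 = 0$)
$\left(\left(\left(\left(2 + 4\right) - 1\right) - 43\right) \left(18 + A{\left(3,8 \right)}\right)\right)^{2} = \left(\left(\left(\left(2 + 4\right) - 1\right) - 43\right) \left(18 + 0\right)\right)^{2} = \left(\left(\left(6 - 1\right) - 43\right) 18\right)^{2} = \left(\left(5 - 43\right) 18\right)^{2} = \left(\left(-38\right) 18\right)^{2} = \left(-684\right)^{2} = 467856$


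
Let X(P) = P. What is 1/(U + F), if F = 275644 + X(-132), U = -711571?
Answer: -1/436059 ≈ -2.2933e-6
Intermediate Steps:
F = 275512 (F = 275644 - 132 = 275512)
1/(U + F) = 1/(-711571 + 275512) = 1/(-436059) = -1/436059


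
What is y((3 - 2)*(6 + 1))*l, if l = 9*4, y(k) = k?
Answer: 252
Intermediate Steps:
l = 36
y((3 - 2)*(6 + 1))*l = ((3 - 2)*(6 + 1))*36 = (1*7)*36 = 7*36 = 252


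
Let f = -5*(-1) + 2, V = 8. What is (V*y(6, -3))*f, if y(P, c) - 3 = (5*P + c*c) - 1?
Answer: 2296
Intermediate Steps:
y(P, c) = 2 + c² + 5*P (y(P, c) = 3 + ((5*P + c*c) - 1) = 3 + ((5*P + c²) - 1) = 3 + ((c² + 5*P) - 1) = 3 + (-1 + c² + 5*P) = 2 + c² + 5*P)
f = 7 (f = 5 + 2 = 7)
(V*y(6, -3))*f = (8*(2 + (-3)² + 5*6))*7 = (8*(2 + 9 + 30))*7 = (8*41)*7 = 328*7 = 2296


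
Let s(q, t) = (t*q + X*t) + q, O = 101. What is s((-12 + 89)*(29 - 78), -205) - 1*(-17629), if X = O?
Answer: 766616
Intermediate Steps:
X = 101
s(q, t) = q + 101*t + q*t (s(q, t) = (t*q + 101*t) + q = (q*t + 101*t) + q = (101*t + q*t) + q = q + 101*t + q*t)
s((-12 + 89)*(29 - 78), -205) - 1*(-17629) = ((-12 + 89)*(29 - 78) + 101*(-205) + ((-12 + 89)*(29 - 78))*(-205)) - 1*(-17629) = (77*(-49) - 20705 + (77*(-49))*(-205)) + 17629 = (-3773 - 20705 - 3773*(-205)) + 17629 = (-3773 - 20705 + 773465) + 17629 = 748987 + 17629 = 766616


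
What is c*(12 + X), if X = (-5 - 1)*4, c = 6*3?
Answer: -216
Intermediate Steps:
c = 18
X = -24 (X = -6*4 = -24)
c*(12 + X) = 18*(12 - 24) = 18*(-12) = -216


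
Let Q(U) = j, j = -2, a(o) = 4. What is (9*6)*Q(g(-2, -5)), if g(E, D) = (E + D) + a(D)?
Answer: -108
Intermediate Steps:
g(E, D) = 4 + D + E (g(E, D) = (E + D) + 4 = (D + E) + 4 = 4 + D + E)
Q(U) = -2
(9*6)*Q(g(-2, -5)) = (9*6)*(-2) = 54*(-2) = -108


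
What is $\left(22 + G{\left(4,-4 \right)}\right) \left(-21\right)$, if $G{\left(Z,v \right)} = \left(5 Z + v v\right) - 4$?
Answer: $-1134$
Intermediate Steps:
$G{\left(Z,v \right)} = -4 + v^{2} + 5 Z$ ($G{\left(Z,v \right)} = \left(5 Z + v^{2}\right) - 4 = \left(v^{2} + 5 Z\right) - 4 = -4 + v^{2} + 5 Z$)
$\left(22 + G{\left(4,-4 \right)}\right) \left(-21\right) = \left(22 + \left(-4 + \left(-4\right)^{2} + 5 \cdot 4\right)\right) \left(-21\right) = \left(22 + \left(-4 + 16 + 20\right)\right) \left(-21\right) = \left(22 + 32\right) \left(-21\right) = 54 \left(-21\right) = -1134$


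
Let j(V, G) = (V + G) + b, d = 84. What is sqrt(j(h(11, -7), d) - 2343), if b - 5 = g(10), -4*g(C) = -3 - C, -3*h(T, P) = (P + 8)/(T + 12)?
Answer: I*sqrt(42863559)/138 ≈ 47.442*I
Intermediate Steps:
h(T, P) = -(8 + P)/(3*(12 + T)) (h(T, P) = -(P + 8)/(3*(T + 12)) = -(8 + P)/(3*(12 + T)))
g(C) = 3/4 + C/4 (g(C) = -(-3 - C)/4 = 3/4 + C/4)
b = 33/4 (b = 5 + (3/4 + (1/4)*10) = 5 + (3/4 + 5/2) = 5 + 13/4 = 33/4 ≈ 8.2500)
j(V, G) = 33/4 + G + V (j(V, G) = (V + G) + 33/4 = (G + V) + 33/4 = 33/4 + G + V)
sqrt(j(h(11, -7), d) - 2343) = sqrt((33/4 + 84 + (-8 - 1*(-7))/(3*(12 + 11))) - 2343) = sqrt((33/4 + 84 + (1/3)*(-8 + 7)/23) - 2343) = sqrt((33/4 + 84 + (1/3)*(1/23)*(-1)) - 2343) = sqrt((33/4 + 84 - 1/69) - 2343) = sqrt(25457/276 - 2343) = sqrt(-621211/276) = I*sqrt(42863559)/138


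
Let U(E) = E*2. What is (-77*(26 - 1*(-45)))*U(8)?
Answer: -87472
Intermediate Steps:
U(E) = 2*E
(-77*(26 - 1*(-45)))*U(8) = (-77*(26 - 1*(-45)))*(2*8) = -77*(26 + 45)*16 = -77*71*16 = -5467*16 = -87472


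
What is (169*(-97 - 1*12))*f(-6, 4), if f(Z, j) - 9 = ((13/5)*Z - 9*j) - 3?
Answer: 4199988/5 ≈ 8.4000e+5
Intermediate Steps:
f(Z, j) = 6 - 9*j + 13*Z/5 (f(Z, j) = 9 + (((13/5)*Z - 9*j) - 3) = 9 + (((13*(⅕))*Z - 9*j) - 3) = 9 + ((13*Z/5 - 9*j) - 3) = 9 + ((-9*j + 13*Z/5) - 3) = 9 + (-3 - 9*j + 13*Z/5) = 6 - 9*j + 13*Z/5)
(169*(-97 - 1*12))*f(-6, 4) = (169*(-97 - 1*12))*(6 - 9*4 + (13/5)*(-6)) = (169*(-97 - 12))*(6 - 36 - 78/5) = (169*(-109))*(-228/5) = -18421*(-228/5) = 4199988/5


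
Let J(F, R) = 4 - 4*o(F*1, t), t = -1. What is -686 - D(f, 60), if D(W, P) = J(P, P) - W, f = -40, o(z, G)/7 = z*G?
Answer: -2410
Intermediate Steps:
o(z, G) = 7*G*z (o(z, G) = 7*(z*G) = 7*(G*z) = 7*G*z)
J(F, R) = 4 + 28*F (J(F, R) = 4 - 28*(-1)*F*1 = 4 - 28*(-1)*F = 4 - (-28)*F = 4 + 28*F)
D(W, P) = 4 - W + 28*P (D(W, P) = (4 + 28*P) - W = 4 - W + 28*P)
-686 - D(f, 60) = -686 - (4 - 1*(-40) + 28*60) = -686 - (4 + 40 + 1680) = -686 - 1*1724 = -686 - 1724 = -2410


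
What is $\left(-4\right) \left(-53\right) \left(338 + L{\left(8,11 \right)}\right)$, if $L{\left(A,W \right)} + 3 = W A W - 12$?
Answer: $273692$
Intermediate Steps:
$L{\left(A,W \right)} = -15 + A W^{2}$ ($L{\left(A,W \right)} = -3 + \left(W A W - 12\right) = -3 + \left(A W W - 12\right) = -3 + \left(A W^{2} - 12\right) = -3 + \left(-12 + A W^{2}\right) = -15 + A W^{2}$)
$\left(-4\right) \left(-53\right) \left(338 + L{\left(8,11 \right)}\right) = \left(-4\right) \left(-53\right) \left(338 - \left(15 - 8 \cdot 11^{2}\right)\right) = 212 \left(338 + \left(-15 + 8 \cdot 121\right)\right) = 212 \left(338 + \left(-15 + 968\right)\right) = 212 \left(338 + 953\right) = 212 \cdot 1291 = 273692$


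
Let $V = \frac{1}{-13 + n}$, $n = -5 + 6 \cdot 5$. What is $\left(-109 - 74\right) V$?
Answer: $- \frac{61}{4} \approx -15.25$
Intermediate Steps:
$n = 25$ ($n = -5 + 30 = 25$)
$V = \frac{1}{12}$ ($V = \frac{1}{-13 + 25} = \frac{1}{12} \approx 0.083333$)
$\left(-109 - 74\right) V = \left(-109 - 74\right) \frac{1}{12} = \left(-183\right) \frac{1}{12} = - \frac{61}{4}$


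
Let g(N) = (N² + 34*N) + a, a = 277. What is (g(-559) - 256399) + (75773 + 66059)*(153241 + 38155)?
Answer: 27146114825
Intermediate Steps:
g(N) = 277 + N² + 34*N (g(N) = (N² + 34*N) + 277 = 277 + N² + 34*N)
(g(-559) - 256399) + (75773 + 66059)*(153241 + 38155) = ((277 + (-559)² + 34*(-559)) - 256399) + (75773 + 66059)*(153241 + 38155) = ((277 + 312481 - 19006) - 256399) + 141832*191396 = (293752 - 256399) + 27146077472 = 37353 + 27146077472 = 27146114825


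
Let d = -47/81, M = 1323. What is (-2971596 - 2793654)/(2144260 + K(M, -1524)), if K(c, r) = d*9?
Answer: -51887250/19298293 ≈ -2.6887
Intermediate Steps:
d = -47/81 (d = -47*1/81 = -47/81 ≈ -0.58025)
K(c, r) = -47/9 (K(c, r) = -47/81*9 = -47/9)
(-2971596 - 2793654)/(2144260 + K(M, -1524)) = (-2971596 - 2793654)/(2144260 - 47/9) = -5765250/19298293/9 = -5765250*9/19298293 = -51887250/19298293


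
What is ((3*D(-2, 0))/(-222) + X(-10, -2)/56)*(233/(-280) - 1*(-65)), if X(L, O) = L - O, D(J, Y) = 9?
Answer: -2461479/145040 ≈ -16.971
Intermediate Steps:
((3*D(-2, 0))/(-222) + X(-10, -2)/56)*(233/(-280) - 1*(-65)) = ((3*9)/(-222) + (-10 - 1*(-2))/56)*(233/(-280) - 1*(-65)) = (27*(-1/222) + (-10 + 2)*(1/56))*(233*(-1/280) + 65) = (-9/74 - 8*1/56)*(-233/280 + 65) = (-9/74 - ⅐)*(17967/280) = -137/518*17967/280 = -2461479/145040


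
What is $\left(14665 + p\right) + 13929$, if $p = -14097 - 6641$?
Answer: $7856$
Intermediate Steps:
$p = -20738$
$\left(14665 + p\right) + 13929 = \left(14665 - 20738\right) + 13929 = -6073 + 13929 = 7856$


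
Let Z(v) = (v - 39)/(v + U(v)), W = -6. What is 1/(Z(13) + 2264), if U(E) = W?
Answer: 7/15822 ≈ 0.00044242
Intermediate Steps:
U(E) = -6
Z(v) = (-39 + v)/(-6 + v) (Z(v) = (v - 39)/(v - 6) = (-39 + v)/(-6 + v))
1/(Z(13) + 2264) = 1/((-39 + 13)/(-6 + 13) + 2264) = 1/(-26/7 + 2264) = 1/(15822/7) = 7/15822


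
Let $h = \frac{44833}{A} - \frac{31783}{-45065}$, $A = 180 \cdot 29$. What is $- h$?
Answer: $- \frac{437261281}{47047860} \approx -9.294$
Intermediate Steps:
$A = 5220$
$h = \frac{437261281}{47047860}$ ($h = \frac{44833}{5220} - \frac{31783}{-45065} = 44833 \cdot \frac{1}{5220} - - \frac{31783}{45065} = \frac{44833}{5220} + \frac{31783}{45065} = \frac{437261281}{47047860} \approx 9.294$)
$- h = \left(-1\right) \frac{437261281}{47047860} = - \frac{437261281}{47047860}$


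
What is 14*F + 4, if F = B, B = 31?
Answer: 438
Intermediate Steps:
F = 31
14*F + 4 = 14*31 + 4 = 434 + 4 = 438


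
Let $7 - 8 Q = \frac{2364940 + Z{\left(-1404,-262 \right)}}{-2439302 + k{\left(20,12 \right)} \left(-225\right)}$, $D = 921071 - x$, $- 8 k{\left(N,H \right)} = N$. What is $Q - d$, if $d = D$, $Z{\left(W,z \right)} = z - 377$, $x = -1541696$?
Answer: $- \frac{96096715724189}{39019832} \approx -2.4628 \cdot 10^{6}$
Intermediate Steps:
$k{\left(N,H \right)} = - \frac{N}{8}$
$Z{\left(W,z \right)} = -377 + z$ ($Z{\left(W,z \right)} = z - 377 = -377 + z$)
$D = 2462767$ ($D = 921071 - -1541696 = 921071 + 1541696 = 2462767$)
$d = 2462767$
$Q = \frac{38870955}{39019832}$ ($Q = \frac{7}{8} - \frac{\left(2364940 - 639\right) \frac{1}{-2439302 + \left(- \frac{1}{8}\right) 20 \left(-225\right)}}{8} = \frac{7}{8} - \frac{\left(2364940 - 639\right) \frac{1}{-2439302 - - \frac{1125}{2}}}{8} = \frac{7}{8} - \frac{2364301 \frac{1}{-2439302 + \frac{1125}{2}}}{8} = \frac{7}{8} - \frac{2364301 \frac{1}{- \frac{4877479}{2}}}{8} = \frac{7}{8} - \frac{2364301 \left(- \frac{2}{4877479}\right)}{8} = \frac{7}{8} - - \frac{2364301}{19509916} = \frac{7}{8} + \frac{2364301}{19509916} = \frac{38870955}{39019832} \approx 0.99618$)
$Q - d = \frac{38870955}{39019832} - 2462767 = - \frac{96096715724189}{39019832}$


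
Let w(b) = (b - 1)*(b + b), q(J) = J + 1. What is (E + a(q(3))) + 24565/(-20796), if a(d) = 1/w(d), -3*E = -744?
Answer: 3422473/13864 ≈ 246.86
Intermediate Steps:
E = 248 (E = -1/3*(-744) = 248)
q(J) = 1 + J
w(b) = 2*b*(-1 + b) (w(b) = (-1 + b)*(2*b) = 2*b*(-1 + b))
a(d) = 1/(2*d*(-1 + d))
(E + a(q(3))) + 24565/(-20796) = (248 + 1/(2*(1 + 3)*(-1 + (1 + 3)))) + 24565/(-20796) = (248 + (1/2)/(4*(-1 + 4))) + 24565*(-1/20796) = (248 + (1/2)*(1/4)/3) - 24565/20796 = (248 + (1/2)*(1/4)*(1/3)) - 24565/20796 = (248 + 1/24) - 24565/20796 = 5953/24 - 24565/20796 = 3422473/13864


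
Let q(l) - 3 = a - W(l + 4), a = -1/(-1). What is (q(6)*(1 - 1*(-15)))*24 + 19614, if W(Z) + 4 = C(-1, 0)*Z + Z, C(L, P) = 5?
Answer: -354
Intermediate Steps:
W(Z) = -4 + 6*Z (W(Z) = -4 + (5*Z + Z) = -4 + 6*Z)
a = 1 (a = -1*(-1) = 1)
q(l) = -16 - 6*l (q(l) = 3 + (1 - (-4 + 6*(l + 4))) = 3 + (1 - (-4 + 6*(4 + l))) = 3 + (1 - (-4 + (24 + 6*l))) = 3 + (1 - (20 + 6*l)) = 3 + (1 + (-20 - 6*l)) = 3 + (-19 - 6*l) = -16 - 6*l)
(q(6)*(1 - 1*(-15)))*24 + 19614 = ((-16 - 6*6)*(1 - 1*(-15)))*24 + 19614 = ((-16 - 36)*(1 + 15))*24 + 19614 = -52*16*24 + 19614 = -832*24 + 19614 = -19968 + 19614 = -354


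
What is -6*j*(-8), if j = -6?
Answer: -288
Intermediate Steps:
-6*j*(-8) = -6*(-6)*(-8) = 36*(-8) = -288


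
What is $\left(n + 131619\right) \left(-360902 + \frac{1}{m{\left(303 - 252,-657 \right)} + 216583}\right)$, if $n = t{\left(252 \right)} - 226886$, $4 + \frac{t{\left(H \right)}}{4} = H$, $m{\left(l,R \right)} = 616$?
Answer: $\frac{7389986605929675}{217199} \approx 3.4024 \cdot 10^{10}$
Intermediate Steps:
$t{\left(H \right)} = -16 + 4 H$
$n = -225894$ ($n = \left(-16 + 4 \cdot 252\right) - 226886 = \left(-16 + 1008\right) - 226886 = 992 - 226886 = -225894$)
$\left(n + 131619\right) \left(-360902 + \frac{1}{m{\left(303 - 252,-657 \right)} + 216583}\right) = \left(-225894 + 131619\right) \left(-360902 + \frac{1}{616 + 216583}\right) = - 94275 \left(-360902 + \frac{1}{217199}\right) = \left(-94275\right) \left(- \frac{78387553497}{217199}\right) = \frac{7389986605929675}{217199}$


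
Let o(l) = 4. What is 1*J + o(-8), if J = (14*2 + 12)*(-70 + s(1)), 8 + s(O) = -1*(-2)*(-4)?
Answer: -3436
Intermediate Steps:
s(O) = -16 (s(O) = -8 - 1*(-2)*(-4) = -8 + 2*(-4) = -8 - 8 = -16)
J = -3440 (J = (14*2 + 12)*(-70 - 16) = (28 + 12)*(-86) = 40*(-86) = -3440)
1*J + o(-8) = 1*(-3440) + 4 = -3440 + 4 = -3436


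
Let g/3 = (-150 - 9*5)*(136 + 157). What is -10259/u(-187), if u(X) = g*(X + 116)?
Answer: -10259/12169755 ≈ -0.00084299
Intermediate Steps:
g = -171405 (g = 3*((-150 - 9*5)*(136 + 157)) = 3*((-150 - 45)*293) = 3*(-195*293) = 3*(-57135) = -171405)
u(X) = -19882980 - 171405*X (u(X) = -171405*(X + 116) = -171405*(116 + X) = -19882980 - 171405*X)
-10259/u(-187) = -10259/(-19882980 - 171405*(-187)) = -10259/(-19882980 + 32052735) = -10259/12169755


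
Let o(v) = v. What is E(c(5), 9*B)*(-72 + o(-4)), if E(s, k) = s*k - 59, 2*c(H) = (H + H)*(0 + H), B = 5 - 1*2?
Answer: -46816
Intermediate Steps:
B = 3 (B = 5 - 2 = 3)
c(H) = H**2 (c(H) = ((H + H)*(0 + H))/2 = ((2*H)*H)/2 = (2*H**2)/2 = H**2)
E(s, k) = -59 + k*s (E(s, k) = k*s - 59 = -59 + k*s)
E(c(5), 9*B)*(-72 + o(-4)) = (-59 + (9*3)*5**2)*(-72 - 4) = (-59 + 27*25)*(-76) = (-59 + 675)*(-76) = 616*(-76) = -46816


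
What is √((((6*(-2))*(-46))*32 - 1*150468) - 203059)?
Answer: I*√335863 ≈ 579.54*I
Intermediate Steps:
√((((6*(-2))*(-46))*32 - 1*150468) - 203059) = √((-12*(-46)*32 - 150468) - 203059) = √((552*32 - 150468) - 203059) = √((17664 - 150468) - 203059) = √(-132804 - 203059) = √(-335863) = I*√335863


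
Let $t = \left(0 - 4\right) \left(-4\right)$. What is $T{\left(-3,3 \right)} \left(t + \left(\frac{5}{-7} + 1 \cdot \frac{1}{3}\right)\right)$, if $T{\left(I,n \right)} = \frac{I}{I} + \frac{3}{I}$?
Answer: $0$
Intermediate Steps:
$t = 16$ ($t = \left(-4\right) \left(-4\right) = 16$)
$T{\left(I,n \right)} = 1 + \frac{3}{I}$
$T{\left(-3,3 \right)} \left(t + \left(\frac{5}{-7} + 1 \cdot \frac{1}{3}\right)\right) = \frac{3 - 3}{-3} \left(16 + \left(\frac{5}{-7} + 1 \cdot \frac{1}{3}\right)\right) = \left(- \frac{1}{3}\right) 0 \left(16 + \left(5 \left(- \frac{1}{7}\right) + 1 \cdot \frac{1}{3}\right)\right) = 0 \left(16 + \left(- \frac{5}{7} + \frac{1}{3}\right)\right) = 0 \left(16 - \frac{8}{21}\right) = 0 \cdot \frac{328}{21} = 0$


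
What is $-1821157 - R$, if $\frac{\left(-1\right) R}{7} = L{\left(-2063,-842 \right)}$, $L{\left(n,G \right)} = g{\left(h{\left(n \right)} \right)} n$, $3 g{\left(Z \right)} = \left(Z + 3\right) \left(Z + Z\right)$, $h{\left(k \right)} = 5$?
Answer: $- \frac{6618751}{3} \approx -2.2063 \cdot 10^{6}$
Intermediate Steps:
$g{\left(Z \right)} = \frac{2 Z \left(3 + Z\right)}{3}$ ($g{\left(Z \right)} = \frac{\left(Z + 3\right) \left(Z + Z\right)}{3} = \frac{\left(3 + Z\right) 2 Z}{3} = \frac{2 Z \left(3 + Z\right)}{3}$)
$L{\left(n,G \right)} = \frac{80 n}{3}$ ($L{\left(n,G \right)} = \frac{2}{3} \cdot 5 \left(3 + 5\right) n = \frac{2}{3} \cdot 5 \cdot 8 n = \frac{80 n}{3}$)
$R = \frac{1155280}{3}$ ($R = - 7 \cdot \frac{80}{3} \left(-2063\right) = \left(-7\right) \left(- \frac{165040}{3}\right) = \frac{1155280}{3} \approx 3.8509 \cdot 10^{5}$)
$-1821157 - R = -1821157 - \frac{1155280}{3} = - \frac{6618751}{3}$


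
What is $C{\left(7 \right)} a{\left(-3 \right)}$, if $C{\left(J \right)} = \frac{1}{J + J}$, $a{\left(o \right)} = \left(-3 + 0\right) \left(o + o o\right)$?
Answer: $- \frac{9}{7} \approx -1.2857$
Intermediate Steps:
$a{\left(o \right)} = - 3 o - 3 o^{2}$ ($a{\left(o \right)} = - 3 \left(o + o^{2}\right) = - 3 o - 3 o^{2}$)
$C{\left(J \right)} = \frac{1}{2 J}$
$C{\left(7 \right)} a{\left(-3 \right)} = \frac{1}{2 \cdot 7} \left(\left(-3\right) \left(-3\right) \left(1 - 3\right)\right) = \frac{1}{2} \cdot \frac{1}{7} \left(\left(-3\right) \left(-3\right) \left(-2\right)\right) = \frac{1}{14} \left(-18\right) = - \frac{9}{7}$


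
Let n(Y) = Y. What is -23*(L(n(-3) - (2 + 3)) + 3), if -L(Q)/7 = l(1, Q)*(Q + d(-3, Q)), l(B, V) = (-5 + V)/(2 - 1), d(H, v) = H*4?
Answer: 41791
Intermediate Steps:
d(H, v) = 4*H
l(B, V) = -5 + V (l(B, V) = (-5 + V)/1 = (-5 + V)*1 = -5 + V)
L(Q) = -7*(-12 + Q)*(-5 + Q) (L(Q) = -7*(-5 + Q)*(Q + 4*(-3)) = -7*(-5 + Q)*(Q - 12) = -7*(-5 + Q)*(-12 + Q) = -7*(-12 + Q)*(-5 + Q))
-23*(L(n(-3) - (2 + 3)) + 3) = -23*(-7*(-12 + (-3 - (2 + 3)))*(-5 + (-3 - (2 + 3))) + 3) = -23*(-7*(-12 + (-3 - 1*5))*(-5 + (-3 - 1*5)) + 3) = -23*(-7*(-12 + (-3 - 5))*(-5 + (-3 - 5)) + 3) = -23*(-7*(-12 - 8)*(-5 - 8) + 3) = -23*(-7*(-20)*(-13) + 3) = -23*(-1820 + 3) = -23*(-1817) = 41791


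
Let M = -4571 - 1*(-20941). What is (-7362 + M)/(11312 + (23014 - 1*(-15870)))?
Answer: 2252/12549 ≈ 0.17946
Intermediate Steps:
M = 16370 (M = -4571 + 20941 = 16370)
(-7362 + M)/(11312 + (23014 - 1*(-15870))) = (-7362 + 16370)/(11312 + (23014 - 1*(-15870))) = 9008/(11312 + (23014 + 15870)) = 9008/(11312 + 38884) = 9008/50196 = 9008*(1/50196) = 2252/12549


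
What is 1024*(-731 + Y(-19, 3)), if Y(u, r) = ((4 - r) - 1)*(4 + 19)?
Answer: -748544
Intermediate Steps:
Y(u, r) = 69 - 23*r (Y(u, r) = (3 - r)*23 = 69 - 23*r)
1024*(-731 + Y(-19, 3)) = 1024*(-731 + (69 - 23*3)) = 1024*(-731 + (69 - 69)) = 1024*(-731 + 0) = 1024*(-731) = -748544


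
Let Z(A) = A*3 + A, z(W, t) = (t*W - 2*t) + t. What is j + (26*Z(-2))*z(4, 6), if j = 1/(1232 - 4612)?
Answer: -12654721/3380 ≈ -3744.0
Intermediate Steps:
z(W, t) = -t + W*t (z(W, t) = (W*t - 2*t) + t = (-2*t + W*t) + t = -t + W*t)
Z(A) = 4*A (Z(A) = 3*A + A = 4*A)
j = -1/3380 (j = 1/(-3380) = -1/3380 ≈ -0.00029586)
j + (26*Z(-2))*z(4, 6) = -1/3380 + (26*(4*(-2)))*(6*(-1 + 4)) = -1/3380 + (26*(-8))*(6*3) = -1/3380 - 208*18 = -1/3380 - 3744 = -12654721/3380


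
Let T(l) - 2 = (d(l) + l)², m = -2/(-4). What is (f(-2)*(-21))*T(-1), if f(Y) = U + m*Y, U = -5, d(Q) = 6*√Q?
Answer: -4158 - 1512*I ≈ -4158.0 - 1512.0*I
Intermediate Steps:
m = ½ (m = -2*(-¼) = ½ ≈ 0.50000)
T(l) = 2 + (l + 6*√l)² (T(l) = 2 + (6*√l + l)² = 2 + (l + 6*√l)²)
f(Y) = -5 + Y/2
(f(-2)*(-21))*T(-1) = ((-5 + (½)*(-2))*(-21))*(2 + (-1 + 6*√(-1))²) = ((-5 - 1)*(-21))*(2 + (-1 + 6*I)²) = (-6*(-21))*(2 + (-1 + 6*I)²) = 126*(2 + (-1 + 6*I)²) = 252 + 126*(-1 + 6*I)²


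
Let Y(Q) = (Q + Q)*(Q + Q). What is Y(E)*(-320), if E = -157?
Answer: -31550720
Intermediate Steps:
Y(Q) = 4*Q² (Y(Q) = (2*Q)*(2*Q) = 4*Q²)
Y(E)*(-320) = (4*(-157)²)*(-320) = (4*24649)*(-320) = 98596*(-320) = -31550720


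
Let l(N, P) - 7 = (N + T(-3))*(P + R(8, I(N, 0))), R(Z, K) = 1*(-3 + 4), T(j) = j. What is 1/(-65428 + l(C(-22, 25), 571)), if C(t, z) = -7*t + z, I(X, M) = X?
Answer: 1/35251 ≈ 2.8368e-5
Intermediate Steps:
R(Z, K) = 1 (R(Z, K) = 1*1 = 1)
C(t, z) = z - 7*t
l(N, P) = 7 + (1 + P)*(-3 + N) (l(N, P) = 7 + (N - 3)*(P + 1) = 7 + (-3 + N)*(1 + P) = 7 + (1 + P)*(-3 + N))
1/(-65428 + l(C(-22, 25), 571)) = 1/(-65428 + (4 + (25 - 7*(-22)) - 3*571 + (25 - 7*(-22))*571)) = 1/(-65428 + (4 + (25 + 154) - 1713 + (25 + 154)*571)) = 1/(-65428 + (4 + 179 - 1713 + 179*571)) = 1/(-65428 + (4 + 179 - 1713 + 102209)) = 1/(-65428 + 100679) = 1/35251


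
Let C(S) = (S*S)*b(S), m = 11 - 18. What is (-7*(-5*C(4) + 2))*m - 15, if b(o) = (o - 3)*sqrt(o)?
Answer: -7757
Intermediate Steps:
m = -7
b(o) = sqrt(o)*(-3 + o) (b(o) = (-3 + o)*sqrt(o) = sqrt(o)*(-3 + o))
C(S) = S**(5/2)*(-3 + S) (C(S) = (S*S)*(sqrt(S)*(-3 + S)) = S**2*(sqrt(S)*(-3 + S)) = S**(5/2)*(-3 + S))
(-7*(-5*C(4) + 2))*m - 15 = -7*(-5*4**(5/2)*(-3 + 4) + 2)*(-7) - 15 = -7*(-160 + 2)*(-7) - 15 = -7*(-158)*(-7) - 15 = 1106*(-7) - 15 = -7742 - 15 = -7757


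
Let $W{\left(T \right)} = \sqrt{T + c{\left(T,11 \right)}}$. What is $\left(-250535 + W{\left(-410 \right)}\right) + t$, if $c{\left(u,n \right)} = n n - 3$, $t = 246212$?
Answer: $-4323 + 2 i \sqrt{73} \approx -4323.0 + 17.088 i$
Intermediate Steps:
$c{\left(u,n \right)} = -3 + n^{2}$ ($c{\left(u,n \right)} = n^{2} - 3 = -3 + n^{2}$)
$W{\left(T \right)} = \sqrt{118 + T}$ ($W{\left(T \right)} = \sqrt{T - \left(3 - 11^{2}\right)} = \sqrt{T + \left(-3 + 121\right)} = \sqrt{T + 118} = \sqrt{118 + T}$)
$\left(-250535 + W{\left(-410 \right)}\right) + t = \left(-250535 + \sqrt{118 - 410}\right) + 246212 = \left(-250535 + \sqrt{-292}\right) + 246212 = \left(-250535 + 2 i \sqrt{73}\right) + 246212 = -4323 + 2 i \sqrt{73}$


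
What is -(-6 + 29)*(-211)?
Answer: 4853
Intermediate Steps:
-(-6 + 29)*(-211) = -23*(-211) = -1*(-4853) = 4853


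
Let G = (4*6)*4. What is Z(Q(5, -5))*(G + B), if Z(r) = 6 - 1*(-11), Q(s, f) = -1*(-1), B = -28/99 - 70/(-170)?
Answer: 161785/99 ≈ 1634.2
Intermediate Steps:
B = 217/1683 (B = -28*1/99 - 70*(-1/170) = -28/99 + 7/17 = 217/1683 ≈ 0.12894)
Q(s, f) = 1
Z(r) = 17 (Z(r) = 6 + 11 = 17)
G = 96 (G = 24*4 = 96)
Z(Q(5, -5))*(G + B) = 17*(96 + 217/1683) = 17*(161785/1683) = 161785/99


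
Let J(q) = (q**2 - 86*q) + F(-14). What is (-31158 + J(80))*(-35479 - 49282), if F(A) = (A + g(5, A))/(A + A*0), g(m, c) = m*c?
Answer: 2681159952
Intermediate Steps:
g(m, c) = c*m
F(A) = 6 (F(A) = (A + A*5)/(A + A*0) = (A + 5*A)/(A + 0) = (6*A)/A = 6)
J(q) = 6 + q**2 - 86*q (J(q) = (q**2 - 86*q) + 6 = 6 + q**2 - 86*q)
(-31158 + J(80))*(-35479 - 49282) = (-31158 + (6 + 80**2 - 86*80))*(-35479 - 49282) = (-31158 + (6 + 6400 - 6880))*(-84761) = (-31158 - 474)*(-84761) = -31632*(-84761) = 2681159952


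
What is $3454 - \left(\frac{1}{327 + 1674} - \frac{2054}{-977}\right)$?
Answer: $\frac{6748379527}{1954977} \approx 3451.9$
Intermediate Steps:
$3454 - \left(\frac{1}{327 + 1674} - \frac{2054}{-977}\right) = 3454 - \left(\frac{1}{2001} - - \frac{2054}{977}\right) = 3454 - \left(\frac{1}{2001} + \frac{2054}{977}\right) = 3454 - \frac{4111031}{1954977} = \frac{6748379527}{1954977}$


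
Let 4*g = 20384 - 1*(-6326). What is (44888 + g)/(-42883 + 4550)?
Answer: -103131/76666 ≈ -1.3452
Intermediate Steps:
g = 13355/2 (g = (20384 - 1*(-6326))/4 = (20384 + 6326)/4 = (1/4)*26710 = 13355/2 ≈ 6677.5)
(44888 + g)/(-42883 + 4550) = (44888 + 13355/2)/(-42883 + 4550) = (103131/2)/(-38333) = (103131/2)*(-1/38333) = -103131/76666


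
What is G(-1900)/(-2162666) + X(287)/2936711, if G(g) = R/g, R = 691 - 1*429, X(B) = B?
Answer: 590035594041/6033568779949700 ≈ 9.7792e-5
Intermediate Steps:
R = 262 (R = 691 - 429 = 262)
G(g) = 262/g
G(-1900)/(-2162666) + X(287)/2936711 = (262/(-1900))/(-2162666) + 287/2936711 = (262*(-1/1900))*(-1/2162666) + 287*(1/2936711) = -131/950*(-1/2162666) + 287/2936711 = 131/2054532700 + 287/2936711 = 590035594041/6033568779949700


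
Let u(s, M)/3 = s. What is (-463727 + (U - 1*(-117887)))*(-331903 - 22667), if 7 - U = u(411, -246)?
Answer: 123059191620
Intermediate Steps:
u(s, M) = 3*s
U = -1226 (U = 7 - 3*411 = 7 - 1*1233 = 7 - 1233 = -1226)
(-463727 + (U - 1*(-117887)))*(-331903 - 22667) = (-463727 + (-1226 - 1*(-117887)))*(-331903 - 22667) = (-463727 + (-1226 + 117887))*(-354570) = (-463727 + 116661)*(-354570) = -347066*(-354570) = 123059191620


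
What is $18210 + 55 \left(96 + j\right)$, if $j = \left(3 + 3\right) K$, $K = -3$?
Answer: $22500$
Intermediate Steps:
$j = -18$ ($j = \left(3 + 3\right) \left(-3\right) = 6 \left(-3\right) = -18$)
$18210 + 55 \left(96 + j\right) = 18210 + 55 \left(96 - 18\right) = 18210 + 55 \cdot 78 = 18210 + 4290 = 22500$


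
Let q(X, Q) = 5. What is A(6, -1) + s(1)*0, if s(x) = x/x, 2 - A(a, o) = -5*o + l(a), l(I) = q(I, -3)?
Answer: -8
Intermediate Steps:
l(I) = 5
A(a, o) = -3 + 5*o (A(a, o) = 2 - (-5*o + 5) = 2 - (5 - 5*o) = 2 + (-5 + 5*o) = -3 + 5*o)
s(x) = 1
A(6, -1) + s(1)*0 = (-3 + 5*(-1)) + 1*0 = (-3 - 5) + 0 = -8 + 0 = -8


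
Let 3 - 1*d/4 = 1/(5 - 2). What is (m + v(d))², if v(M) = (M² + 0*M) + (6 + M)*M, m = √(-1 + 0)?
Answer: 6885295/81 + 5248*I/9 ≈ 85004.0 + 583.11*I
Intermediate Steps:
m = I (m = √(-1) = I ≈ 1.0*I)
d = 32/3 (d = 12 - 4/(5 - 2) = 12 - 4/3 = 32/3 ≈ 10.667)
v(M) = M² + M*(6 + M) (v(M) = (M² + 0) + M*(6 + M) = M² + M*(6 + M))
(m + v(d))² = (I + 2*(32/3)*(3 + 32/3))² = (I + 2*(32/3)*(41/3))² = (I + 2624/9)² = (2624/9 + I)²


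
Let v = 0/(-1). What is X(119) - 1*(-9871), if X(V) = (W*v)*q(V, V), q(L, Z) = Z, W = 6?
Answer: 9871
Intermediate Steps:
v = 0 (v = 0*(-1) = 0)
X(V) = 0 (X(V) = (6*0)*V = 0*V = 0)
X(119) - 1*(-9871) = 0 - 1*(-9871) = 0 + 9871 = 9871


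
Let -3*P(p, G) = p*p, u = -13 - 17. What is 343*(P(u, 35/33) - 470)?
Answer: -264110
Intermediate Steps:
u = -30
P(p, G) = -p²/3 (P(p, G) = -p*p/3 = -p²/3)
343*(P(u, 35/33) - 470) = 343*(-⅓*(-30)² - 470) = 343*(-⅓*900 - 470) = 343*(-300 - 470) = 343*(-770) = -264110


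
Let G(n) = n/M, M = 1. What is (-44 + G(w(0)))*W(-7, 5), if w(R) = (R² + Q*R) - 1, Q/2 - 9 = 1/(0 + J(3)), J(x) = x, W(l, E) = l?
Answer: 315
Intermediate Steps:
Q = 56/3 (Q = 18 + 2/(0 + 3) = 18 + 2/3 = 18 + 2*(⅓) = 18 + ⅔ = 56/3 ≈ 18.667)
w(R) = -1 + R² + 56*R/3 (w(R) = (R² + 56*R/3) - 1 = -1 + R² + 56*R/3)
G(n) = n (G(n) = n/1 = n*1 = n)
(-44 + G(w(0)))*W(-7, 5) = (-44 + (-1 + 0² + (56/3)*0))*(-7) = (-44 + (-1 + 0 + 0))*(-7) = (-44 - 1)*(-7) = -45*(-7) = 315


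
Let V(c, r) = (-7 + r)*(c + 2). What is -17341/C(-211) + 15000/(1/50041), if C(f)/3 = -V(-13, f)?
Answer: 5399924327341/7194 ≈ 7.5061e+8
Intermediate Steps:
V(c, r) = (-7 + r)*(2 + c)
C(f) = -231 + 33*f (C(f) = 3*(-(-14 - 7*(-13) + 2*f - 13*f)) = 3*(-(-14 + 91 + 2*f - 13*f)) = 3*(-(77 - 11*f)) = 3*(-77 + 11*f) = -231 + 33*f)
-17341/C(-211) + 15000/(1/50041) = -17341/(-231 + 33*(-211)) + 15000/(1/50041) = -17341/(-231 - 6963) + 15000/(1/50041) = -17341/(-7194) + 15000*50041 = -17341*(-1/7194) + 750615000 = 17341/7194 + 750615000 = 5399924327341/7194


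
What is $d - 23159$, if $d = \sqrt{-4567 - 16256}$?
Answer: $-23159 + i \sqrt{20823} \approx -23159.0 + 144.3 i$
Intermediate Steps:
$d = i \sqrt{20823}$ ($d = \sqrt{-20823} = i \sqrt{20823} \approx 144.3 i$)
$d - 23159 = i \sqrt{20823} - 23159 = -23159 + i \sqrt{20823}$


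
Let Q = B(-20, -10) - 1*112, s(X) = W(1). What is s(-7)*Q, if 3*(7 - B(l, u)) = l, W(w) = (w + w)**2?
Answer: -1180/3 ≈ -393.33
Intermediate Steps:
W(w) = 4*w**2 (W(w) = (2*w)**2 = 4*w**2)
s(X) = 4 (s(X) = 4*1**2 = 4*1 = 4)
B(l, u) = 7 - l/3
Q = -295/3 (Q = (7 - 1/3*(-20)) - 1*112 = (7 + 20/3) - 112 = 41/3 - 112 = -295/3 ≈ -98.333)
s(-7)*Q = 4*(-295/3) = -1180/3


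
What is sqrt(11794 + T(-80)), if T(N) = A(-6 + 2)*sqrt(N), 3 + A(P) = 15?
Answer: sqrt(11794 + 48*I*sqrt(5)) ≈ 108.6 + 0.4942*I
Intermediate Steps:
A(P) = 12 (A(P) = -3 + 15 = 12)
T(N) = 12*sqrt(N)
sqrt(11794 + T(-80)) = sqrt(11794 + 12*sqrt(-80)) = sqrt(11794 + 12*(4*I*sqrt(5))) = sqrt(11794 + 48*I*sqrt(5))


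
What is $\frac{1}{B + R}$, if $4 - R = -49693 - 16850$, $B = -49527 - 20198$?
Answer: $- \frac{1}{3178} \approx -0.00031466$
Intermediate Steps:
$B = -69725$
$R = 66547$ ($R = 4 - \left(-49693 - 16850\right) = 4 - -66543 = 4 + 66543 = 66547$)
$\frac{1}{B + R} = \frac{1}{-69725 + 66547} = \frac{1}{-3178} = - \frac{1}{3178}$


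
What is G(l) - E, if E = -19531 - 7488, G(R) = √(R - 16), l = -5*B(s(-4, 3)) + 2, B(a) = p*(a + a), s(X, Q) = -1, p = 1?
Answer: 27019 + 2*I ≈ 27019.0 + 2.0*I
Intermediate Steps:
B(a) = 2*a (B(a) = 1*(a + a) = 1*(2*a) = 2*a)
l = 12 (l = -10*(-1) + 2 = -5*(-2) + 2 = 10 + 2 = 12)
G(R) = √(-16 + R)
E = -27019
G(l) - E = √(-16 + 12) - 1*(-27019) = √(-4) + 27019 = 2*I + 27019 = 27019 + 2*I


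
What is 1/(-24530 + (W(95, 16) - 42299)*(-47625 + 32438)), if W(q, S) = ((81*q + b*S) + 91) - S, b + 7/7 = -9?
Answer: 1/526797313 ≈ 1.8983e-9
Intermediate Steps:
b = -10 (b = -1 - 9 = -10)
W(q, S) = 91 - 11*S + 81*q (W(q, S) = ((81*q - 10*S) + 91) - S = ((-10*S + 81*q) + 91) - S = (91 - 10*S + 81*q) - S = 91 - 11*S + 81*q)
1/(-24530 + (W(95, 16) - 42299)*(-47625 + 32438)) = 1/(-24530 + ((91 - 11*16 + 81*95) - 42299)*(-47625 + 32438)) = 1/(-24530 + ((91 - 176 + 7695) - 42299)*(-15187)) = 1/(-24530 + (7610 - 42299)*(-15187)) = 1/(-24530 - 34689*(-15187)) = 1/(-24530 + 526821843) = 1/526797313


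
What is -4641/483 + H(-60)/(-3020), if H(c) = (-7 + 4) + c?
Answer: -665971/69460 ≈ -9.5878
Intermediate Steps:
H(c) = -3 + c
-4641/483 + H(-60)/(-3020) = -4641/483 + (-3 - 60)/(-3020) = -4641*1/483 - 63*(-1/3020) = -221/23 + 63/3020 = -665971/69460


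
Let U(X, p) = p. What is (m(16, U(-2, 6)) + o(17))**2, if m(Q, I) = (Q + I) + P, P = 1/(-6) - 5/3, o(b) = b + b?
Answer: 105625/36 ≈ 2934.0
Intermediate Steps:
o(b) = 2*b
P = -11/6 (P = 1*(-1/6) - 5*1/3 = -1/6 - 5/3 = -11/6 ≈ -1.8333)
m(Q, I) = -11/6 + I + Q (m(Q, I) = (Q + I) - 11/6 = (I + Q) - 11/6 = -11/6 + I + Q)
(m(16, U(-2, 6)) + o(17))**2 = ((-11/6 + 6 + 16) + 2*17)**2 = (121/6 + 34)**2 = (325/6)**2 = 105625/36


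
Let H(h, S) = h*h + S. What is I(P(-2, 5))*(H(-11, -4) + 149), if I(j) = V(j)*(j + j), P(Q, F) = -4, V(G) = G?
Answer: 8512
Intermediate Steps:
H(h, S) = S + h² (H(h, S) = h² + S = S + h²)
I(j) = 2*j² (I(j) = j*(j + j) = j*(2*j) = 2*j²)
I(P(-2, 5))*(H(-11, -4) + 149) = (2*(-4)²)*((-4 + (-11)²) + 149) = (2*16)*((-4 + 121) + 149) = 32*(117 + 149) = 32*266 = 8512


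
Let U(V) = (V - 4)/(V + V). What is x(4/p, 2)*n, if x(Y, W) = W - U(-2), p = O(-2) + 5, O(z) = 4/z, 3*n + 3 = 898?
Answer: 895/6 ≈ 149.17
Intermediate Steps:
n = 895/3 (n = -1 + (1/3)*898 = -1 + 898/3 = 895/3 ≈ 298.33)
U(V) = (-4 + V)/(2*V) (U(V) = (-4 + V)/((2*V)) = (-4 + V)*(1/(2*V)) = (-4 + V)/(2*V))
p = 3 (p = 4/(-2) + 5 = 4*(-1/2) + 5 = -2 + 5 = 3)
x(Y, W) = -3/2 + W (x(Y, W) = W - (-4 - 2)/(2*(-2)) = W - (-1)*(-6)/(2*2) = W - 1*3/2 = W - 3/2 = -3/2 + W)
x(4/p, 2)*n = (-3/2 + 2)*(895/3) = (1/2)*(895/3) = 895/6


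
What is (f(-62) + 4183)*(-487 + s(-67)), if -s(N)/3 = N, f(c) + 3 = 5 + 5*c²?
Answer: -6693830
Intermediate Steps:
f(c) = 2 + 5*c² (f(c) = -3 + (5 + 5*c²) = 2 + 5*c²)
s(N) = -3*N
(f(-62) + 4183)*(-487 + s(-67)) = ((2 + 5*(-62)²) + 4183)*(-487 - 3*(-67)) = ((2 + 5*3844) + 4183)*(-487 + 201) = ((2 + 19220) + 4183)*(-286) = (19222 + 4183)*(-286) = 23405*(-286) = -6693830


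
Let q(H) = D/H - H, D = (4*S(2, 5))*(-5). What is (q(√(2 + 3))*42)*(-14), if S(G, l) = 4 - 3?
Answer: 2940*√5 ≈ 6574.0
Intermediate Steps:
S(G, l) = 1
D = -20 (D = (4*1)*(-5) = 4*(-5) = -20)
q(H) = -H - 20/H (q(H) = -20/H - H = -H - 20/H)
(q(√(2 + 3))*42)*(-14) = ((-√(2 + 3) - 20/√(2 + 3))*42)*(-14) = ((-√5 - 20*√5/5)*42)*(-14) = ((-√5 - 4*√5)*42)*(-14) = (-5*√5*42)*(-14) = -210*√5*(-14) = 2940*√5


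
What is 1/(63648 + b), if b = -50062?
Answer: 1/13586 ≈ 7.3605e-5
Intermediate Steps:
1/(63648 + b) = 1/(63648 - 50062) = 1/13586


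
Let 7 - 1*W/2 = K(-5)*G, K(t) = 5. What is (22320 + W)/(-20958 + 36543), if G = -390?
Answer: 26234/15585 ≈ 1.6833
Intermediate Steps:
W = 3914 (W = 14 - 10*(-390) = 14 - 2*(-1950) = 14 + 3900 = 3914)
(22320 + W)/(-20958 + 36543) = (22320 + 3914)/(-20958 + 36543) = 26234/15585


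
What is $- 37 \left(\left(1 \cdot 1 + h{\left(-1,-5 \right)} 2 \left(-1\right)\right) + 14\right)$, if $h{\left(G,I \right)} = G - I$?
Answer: $-259$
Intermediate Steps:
$- 37 \left(\left(1 \cdot 1 + h{\left(-1,-5 \right)} 2 \left(-1\right)\right) + 14\right) = - 37 \left(\left(1 \cdot 1 + \left(-1 - -5\right) 2 \left(-1\right)\right) + 14\right) = - 37 \left(\left(1 + \left(-1 + 5\right) 2 \left(-1\right)\right) + 14\right) = - 37 \left(\left(1 + 4 \cdot 2 \left(-1\right)\right) + 14\right) = - 37 \left(\left(1 + 8 \left(-1\right)\right) + 14\right) = - 37 \left(\left(1 - 8\right) + 14\right) = - 37 \left(-7 + 14\right) = \left(-37\right) 7 = -259$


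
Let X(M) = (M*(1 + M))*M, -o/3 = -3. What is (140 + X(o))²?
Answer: 902500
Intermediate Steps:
o = 9 (o = -3*(-3) = 9)
X(M) = M²*(1 + M)
(140 + X(o))² = (140 + 9²*(1 + 9))² = (140 + 81*10)² = (140 + 810)² = 950² = 902500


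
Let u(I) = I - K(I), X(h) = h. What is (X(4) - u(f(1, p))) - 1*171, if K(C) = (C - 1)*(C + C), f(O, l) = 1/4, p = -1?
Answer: -1341/8 ≈ -167.63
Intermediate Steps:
f(O, l) = ¼
K(C) = 2*C*(-1 + C) (K(C) = (-1 + C)*(2*C) = 2*C*(-1 + C))
u(I) = I - 2*I*(-1 + I)
(X(4) - u(f(1, p))) - 1*171 = (4 - (3 - 2*¼)/4) - 1*171 = (4 - (3 - ½)/4) - 171 = (4 - 5/(4*2)) - 171 = (4 - 1*5/8) - 171 = (4 - 5/8) - 171 = 27/8 - 171 = -1341/8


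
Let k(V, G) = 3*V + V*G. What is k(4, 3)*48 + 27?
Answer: 1179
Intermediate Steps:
k(V, G) = 3*V + G*V
k(4, 3)*48 + 27 = (4*(3 + 3))*48 + 27 = (4*6)*48 + 27 = 24*48 + 27 = 1152 + 27 = 1179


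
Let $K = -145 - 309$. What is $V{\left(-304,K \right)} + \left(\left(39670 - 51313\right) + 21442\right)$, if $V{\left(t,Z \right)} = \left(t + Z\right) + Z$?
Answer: $8587$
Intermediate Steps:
$K = -454$
$V{\left(t,Z \right)} = t + 2 Z$ ($V{\left(t,Z \right)} = \left(Z + t\right) + Z = t + 2 Z$)
$V{\left(-304,K \right)} + \left(\left(39670 - 51313\right) + 21442\right) = \left(-304 + 2 \left(-454\right)\right) + \left(\left(39670 - 51313\right) + 21442\right) = \left(-304 - 908\right) + \left(-11643 + 21442\right) = -1212 + 9799 = 8587$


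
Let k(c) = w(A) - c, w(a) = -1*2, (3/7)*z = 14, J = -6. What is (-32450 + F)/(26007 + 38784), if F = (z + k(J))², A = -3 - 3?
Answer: -279950/583119 ≈ -0.48009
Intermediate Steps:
z = 98/3 (z = (7/3)*14 = 98/3 ≈ 32.667)
A = -6
w(a) = -2
k(c) = -2 - c
F = 12100/9 (F = (98/3 + (-2 - 1*(-6)))² = (98/3 + (-2 + 6))² = (98/3 + 4)² = (110/3)² = 12100/9 ≈ 1344.4)
(-32450 + F)/(26007 + 38784) = (-32450 + 12100/9)/(26007 + 38784) = -279950/9/64791 = -279950/9*1/64791 = -279950/583119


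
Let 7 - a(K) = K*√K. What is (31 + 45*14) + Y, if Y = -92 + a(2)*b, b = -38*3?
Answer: -229 + 228*√2 ≈ 93.441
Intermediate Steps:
a(K) = 7 - K^(3/2) (a(K) = 7 - K*√K = 7 - K^(3/2))
b = -114
Y = -890 + 228*√2 (Y = -92 + (7 - 2^(3/2))*(-114) = -92 + (7 - 2*√2)*(-114) = -92 + (-798 + 228*√2) = -890 + 228*√2 ≈ -567.56)
(31 + 45*14) + Y = (31 + 45*14) + (-890 + 228*√2) = (31 + 630) + (-890 + 228*√2) = 661 + (-890 + 228*√2) = -229 + 228*√2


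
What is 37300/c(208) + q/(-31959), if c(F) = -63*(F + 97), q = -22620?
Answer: -16831720/13646493 ≈ -1.2334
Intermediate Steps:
c(F) = -6111 - 63*F (c(F) = -63*(97 + F) = -6111 - 63*F)
37300/c(208) + q/(-31959) = 37300/(-6111 - 63*208) - 22620/(-31959) = 37300/(-6111 - 13104) - 22620*(-1/31959) = 37300/(-19215) + 7540/10653 = 37300*(-1/19215) + 7540/10653 = -7460/3843 + 7540/10653 = -16831720/13646493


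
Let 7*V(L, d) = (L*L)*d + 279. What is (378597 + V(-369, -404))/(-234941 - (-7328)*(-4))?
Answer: 7479798/264253 ≈ 28.305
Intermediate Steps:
V(L, d) = 279/7 + d*L²/7 (V(L, d) = ((L*L)*d + 279)/7 = (L²*d + 279)/7 = (d*L² + 279)/7 = (279 + d*L²)/7 = 279/7 + d*L²/7)
(378597 + V(-369, -404))/(-234941 - (-7328)*(-4)) = (378597 + (279/7 + (⅐)*(-404)*(-369)²))/(-234941 - (-7328)*(-4)) = (378597 + (279/7 + (⅐)*(-404)*136161))/(-234941 - 916*32) = (378597 + (279/7 - 55009044/7))/(-234941 - 29312) = (378597 - 7858395)/(-264253) = -7479798*(-1/264253) = 7479798/264253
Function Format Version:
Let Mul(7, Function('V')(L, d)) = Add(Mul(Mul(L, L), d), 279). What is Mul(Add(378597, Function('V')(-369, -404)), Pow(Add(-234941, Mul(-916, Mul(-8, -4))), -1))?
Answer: Rational(7479798, 264253) ≈ 28.305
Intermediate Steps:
Function('V')(L, d) = Add(Rational(279, 7), Mul(Rational(1, 7), d, Pow(L, 2))) (Function('V')(L, d) = Mul(Rational(1, 7), Add(Mul(Mul(L, L), d), 279)) = Mul(Rational(1, 7), Add(Mul(Pow(L, 2), d), 279)) = Mul(Rational(1, 7), Add(Mul(d, Pow(L, 2)), 279)) = Mul(Rational(1, 7), Add(279, Mul(d, Pow(L, 2)))) = Add(Rational(279, 7), Mul(Rational(1, 7), d, Pow(L, 2))))
Mul(Add(378597, Function('V')(-369, -404)), Pow(Add(-234941, Mul(-916, Mul(-8, -4))), -1)) = Mul(Add(378597, Add(Rational(279, 7), Mul(Rational(1, 7), -404, Pow(-369, 2)))), Pow(Add(-234941, Mul(-916, Mul(-8, -4))), -1)) = Mul(Add(378597, Add(Rational(279, 7), Mul(Rational(1, 7), -404, 136161))), Pow(Add(-234941, Mul(-916, 32)), -1)) = Mul(Add(378597, Add(Rational(279, 7), Rational(-55009044, 7))), Pow(Add(-234941, -29312), -1)) = Mul(Add(378597, -7858395), Pow(-264253, -1)) = Mul(-7479798, Rational(-1, 264253)) = Rational(7479798, 264253)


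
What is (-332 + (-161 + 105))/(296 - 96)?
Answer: -97/50 ≈ -1.9400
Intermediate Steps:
(-332 + (-161 + 105))/(296 - 96) = (-332 - 56)/200 = -388*1/200 = -97/50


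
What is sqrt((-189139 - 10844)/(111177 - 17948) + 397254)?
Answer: 3*sqrt(383641407895323)/93229 ≈ 630.28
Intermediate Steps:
sqrt((-189139 - 10844)/(111177 - 17948) + 397254) = sqrt(-199983/93229 + 397254) = sqrt(37035393183/93229) = 3*sqrt(383641407895323)/93229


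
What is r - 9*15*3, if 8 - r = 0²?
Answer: -397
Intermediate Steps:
r = 8 (r = 8 - 1*0² = 8 - 1*0 = 8 + 0 = 8)
r - 9*15*3 = 8 - 9*15*3 = 8 - 135*3 = 8 - 405 = -397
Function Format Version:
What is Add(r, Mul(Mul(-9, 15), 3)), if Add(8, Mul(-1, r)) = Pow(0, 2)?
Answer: -397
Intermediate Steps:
r = 8 (r = Add(8, Mul(-1, Pow(0, 2))) = Add(8, Mul(-1, 0)) = Add(8, 0) = 8)
Add(r, Mul(Mul(-9, 15), 3)) = Add(8, Mul(Mul(-9, 15), 3)) = Add(8, Mul(-135, 3)) = Add(8, -405) = -397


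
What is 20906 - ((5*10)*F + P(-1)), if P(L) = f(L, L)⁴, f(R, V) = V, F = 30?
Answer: 19405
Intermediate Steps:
P(L) = L⁴
20906 - ((5*10)*F + P(-1)) = 20906 - ((5*10)*30 + (-1)⁴) = 20906 - (50*30 + 1) = 20906 - (1500 + 1) = 20906 - 1*1501 = 20906 - 1501 = 19405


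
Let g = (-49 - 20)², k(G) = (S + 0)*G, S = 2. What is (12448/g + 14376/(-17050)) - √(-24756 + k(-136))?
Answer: 71897132/40587525 - 2*I*√6257 ≈ 1.7714 - 158.2*I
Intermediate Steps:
k(G) = 2*G (k(G) = (2 + 0)*G = 2*G)
g = 4761 (g = (-69)² = 4761)
(12448/g + 14376/(-17050)) - √(-24756 + k(-136)) = (12448/4761 + 14376/(-17050)) - √(-24756 + 2*(-136)) = (12448*(1/4761) + 14376*(-1/17050)) - √(-24756 - 272) = (12448/4761 - 7188/8525) - √(-25028) = 71897132/40587525 - 2*I*√6257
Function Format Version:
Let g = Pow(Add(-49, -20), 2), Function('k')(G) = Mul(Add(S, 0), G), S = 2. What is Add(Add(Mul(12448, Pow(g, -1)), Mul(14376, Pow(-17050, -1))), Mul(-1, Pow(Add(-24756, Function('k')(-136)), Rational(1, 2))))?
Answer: Add(Rational(71897132, 40587525), Mul(-2, I, Pow(6257, Rational(1, 2)))) ≈ Add(1.7714, Mul(-158.20, I))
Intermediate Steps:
Function('k')(G) = Mul(2, G) (Function('k')(G) = Mul(Add(2, 0), G) = Mul(2, G))
g = 4761 (g = Pow(-69, 2) = 4761)
Add(Add(Mul(12448, Pow(g, -1)), Mul(14376, Pow(-17050, -1))), Mul(-1, Pow(Add(-24756, Function('k')(-136)), Rational(1, 2)))) = Add(Add(Mul(12448, Pow(4761, -1)), Mul(14376, Pow(-17050, -1))), Mul(-1, Pow(Add(-24756, Mul(2, -136)), Rational(1, 2)))) = Add(Add(Mul(12448, Rational(1, 4761)), Mul(14376, Rational(-1, 17050))), Mul(-1, Pow(Add(-24756, -272), Rational(1, 2)))) = Add(Add(Rational(12448, 4761), Rational(-7188, 8525)), Mul(-1, Pow(-25028, Rational(1, 2)))) = Add(Rational(71897132, 40587525), Mul(-1, Mul(2, I, Pow(6257, Rational(1, 2))))) = Add(Rational(71897132, 40587525), Mul(-2, I, Pow(6257, Rational(1, 2))))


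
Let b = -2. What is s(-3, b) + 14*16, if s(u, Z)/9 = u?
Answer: 197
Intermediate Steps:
s(u, Z) = 9*u
s(-3, b) + 14*16 = 9*(-3) + 14*16 = -27 + 224 = 197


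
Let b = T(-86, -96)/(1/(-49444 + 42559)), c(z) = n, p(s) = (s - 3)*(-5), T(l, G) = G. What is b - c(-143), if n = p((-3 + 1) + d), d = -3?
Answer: 660920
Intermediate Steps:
p(s) = 15 - 5*s (p(s) = (-3 + s)*(-5) = 15 - 5*s)
n = 40 (n = 15 - 5*((-3 + 1) - 3) = 15 - 5*(-2 - 3) = 15 - 5*(-5) = 15 + 25 = 40)
c(z) = 40
b = 660960 (b = -96/(1/(-49444 + 42559)) = -96/(1/(-6885)) = -96/(-1/6885) = -96*(-6885) = 660960)
b - c(-143) = 660960 - 1*40 = 660960 - 40 = 660920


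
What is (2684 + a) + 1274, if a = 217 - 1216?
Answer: 2959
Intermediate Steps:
a = -999
(2684 + a) + 1274 = (2684 - 999) + 1274 = 1685 + 1274 = 2959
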